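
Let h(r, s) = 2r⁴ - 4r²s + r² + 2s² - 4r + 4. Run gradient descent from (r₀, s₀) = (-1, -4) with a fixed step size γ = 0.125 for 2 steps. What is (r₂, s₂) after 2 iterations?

(-110.234375, 10.53125)

∇h = (8r³ - 8rs + 2r - 4, -4r² + 4s)
Step 1: at (-1, -4), ∇h = (-46, -20) → (-1, -4) − 0.125·(-46, -20) = (4.75, -1.5)
Step 2: at (4.75, -1.5), ∇h = (919.875, -96.25) → (4.75, -1.5) − 0.125·(919.875, -96.25) = (-110.234375, 10.53125)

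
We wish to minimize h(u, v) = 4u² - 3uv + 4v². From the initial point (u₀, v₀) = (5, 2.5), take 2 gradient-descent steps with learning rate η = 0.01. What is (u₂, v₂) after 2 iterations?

(4.3745, 2.39425)

∇h = (8u - 3v, -3u + 8v)
Step 1: at (5, 2.5), ∇h = (32.5, 5) → (5, 2.5) − 0.01·(32.5, 5) = (4.675, 2.45)
Step 2: at (4.675, 2.45), ∇h = (30.05, 5.575) → (4.675, 2.45) − 0.01·(30.05, 5.575) = (4.3745, 2.39425)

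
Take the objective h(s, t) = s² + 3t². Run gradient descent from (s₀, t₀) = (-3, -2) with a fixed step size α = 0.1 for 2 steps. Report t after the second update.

∇h = (2s, 6t)
Step 1: at (-3, -2), ∇h = (-6, -12) → (-3, -2) − 0.1·(-6, -12) = (-2.4, -0.8)
Step 2: at (-2.4, -0.8), ∇h = (-4.8, -4.8) → (-2.4, -0.8) − 0.1·(-4.8, -4.8) = (-1.92, -0.32)
t = -0.32

-0.32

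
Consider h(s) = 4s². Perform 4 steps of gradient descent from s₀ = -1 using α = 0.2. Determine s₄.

h′(s) = 8s
Step 1: h′(-1) = -8; s₁ = -1 − 0.2·(-8) = 0.6
Step 2: h′(0.6) = 4.8; s₂ = 0.6 − 0.2·4.8 = -0.36
Step 3: h′(-0.36) = -2.88; s₃ = -0.36 − 0.2·(-2.88) = 0.216
Step 4: h′(0.216) = 1.728; s₄ = 0.216 − 0.2·1.728 = -0.1296

-0.1296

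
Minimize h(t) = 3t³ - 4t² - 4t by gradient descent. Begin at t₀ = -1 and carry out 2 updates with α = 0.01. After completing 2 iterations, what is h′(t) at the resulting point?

h′(t) = 9t² - 8t - 4
Step 1: h′(-1) = 13; t₁ = -1 − 0.01·13 = -1.13
Step 2: h′(-1.13) = 16.5321; t₂ = -1.13 − 0.01·16.5321 = -1.295321
h′(t) at (-1.295321) = 21.463276437369

21.463276437369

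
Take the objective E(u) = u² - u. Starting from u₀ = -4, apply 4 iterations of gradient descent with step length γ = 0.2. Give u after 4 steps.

-0.0832

E′(u) = 2u - 1
Step 1: E′(-4) = -9; u₁ = -4 − 0.2·(-9) = -2.2
Step 2: E′(-2.2) = -5.4; u₂ = -2.2 − 0.2·(-5.4) = -1.12
Step 3: E′(-1.12) = -3.24; u₃ = -1.12 − 0.2·(-3.24) = -0.472
Step 4: E′(-0.472) = -1.944; u₄ = -0.472 − 0.2·(-1.944) = -0.0832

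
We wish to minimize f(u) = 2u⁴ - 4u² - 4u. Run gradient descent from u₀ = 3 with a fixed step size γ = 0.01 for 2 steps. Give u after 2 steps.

f′(u) = 8u³ - 8u - 4
Step 1: f′(3) = 188; u₁ = 3 − 0.01·188 = 1.12
Step 2: f′(1.12) = -1.720576; u₂ = 1.12 − 0.01·(-1.720576) = 1.13720576

1.13720576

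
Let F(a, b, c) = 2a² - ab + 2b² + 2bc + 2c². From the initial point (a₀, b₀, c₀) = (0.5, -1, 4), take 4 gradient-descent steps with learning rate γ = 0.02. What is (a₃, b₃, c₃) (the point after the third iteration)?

∇F = (4a - b, -a + 4b + 2c, 2b + 4c)
(a₁, b₁, c₁) = (0.5, -1, 4) − 0.02·(3, 3.5, 14) = (0.44, -1.07, 3.72)
(a₂, b₂, c₂) = (0.44, -1.07, 3.72) − 0.02·(2.83, 2.72, 12.74) = (0.3834, -1.1244, 3.4652)
(a₃, b₃, c₃) = (0.3834, -1.1244, 3.4652) − 0.02·(2.658, 2.0494, 11.612) = (0.33024, -1.165388, 3.23296)

(0.33024, -1.165388, 3.23296)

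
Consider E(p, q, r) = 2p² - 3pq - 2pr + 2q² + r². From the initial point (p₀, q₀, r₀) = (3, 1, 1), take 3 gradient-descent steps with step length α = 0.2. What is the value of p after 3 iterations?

∇E = (4p - 3q - 2r, -3p + 4q, -2p + 2r)
(p₁, q₁, r₁) = (3, 1, 1) − 0.2·(7, -5, -4) = (1.6, 2, 1.8)
(p₂, q₂, r₂) = (1.6, 2, 1.8) − 0.2·(-3.2, 3.2, 0.4) = (2.24, 1.36, 1.72)
(p₃, q₃, r₃) = (2.24, 1.36, 1.72) − 0.2·(1.44, -1.28, -1.04) = (1.952, 1.616, 1.928)
p = 1.952

1.952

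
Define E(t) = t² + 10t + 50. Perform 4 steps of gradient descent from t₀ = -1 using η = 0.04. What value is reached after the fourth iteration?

-2.13442816

E′(t) = 2t + 10
Step 1: E′(-1) = 8; t₁ = -1 − 0.04·8 = -1.32
Step 2: E′(-1.32) = 7.36; t₂ = -1.32 − 0.04·7.36 = -1.6144
Step 3: E′(-1.6144) = 6.7712; t₃ = -1.6144 − 0.04·6.7712 = -1.885248
Step 4: E′(-1.885248) = 6.229504; t₄ = -1.885248 − 0.04·6.229504 = -2.13442816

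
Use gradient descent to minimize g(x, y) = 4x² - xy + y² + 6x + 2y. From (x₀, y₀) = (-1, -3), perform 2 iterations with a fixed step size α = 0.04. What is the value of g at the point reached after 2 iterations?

∇g = (8x - y + 6, -x + 2y + 2)
(x₁, y₁) = (-1, -3) − 0.04·(1, -3) = (-1.04, -2.88)
(x₂, y₂) = (-1.04, -2.88) − 0.04·(0.56, -2.72) = (-1.0624, -2.7712)
g(-1.0624, -2.7712) = -2.6665984

-2.6665984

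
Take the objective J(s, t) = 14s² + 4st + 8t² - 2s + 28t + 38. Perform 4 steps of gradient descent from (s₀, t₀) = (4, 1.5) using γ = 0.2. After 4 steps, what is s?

2346.0672

∇J = (28s + 4t - 2, 4s + 16t + 28)
(s₁, t₁) = (4, 1.5) − 0.2·(116, 68) = (-19.2, -12.1)
(s₂, t₂) = (-19.2, -12.1) − 0.2·(-588, -242.4) = (98.4, 36.38)
(s₃, t₃) = (98.4, 36.38) − 0.2·(2898.72, 1003.68) = (-481.344, -164.356)
(s₄, t₄) = (-481.344, -164.356) − 0.2·(-14137.056, -4527.072) = (2346.0672, 741.0584)
s = 2346.0672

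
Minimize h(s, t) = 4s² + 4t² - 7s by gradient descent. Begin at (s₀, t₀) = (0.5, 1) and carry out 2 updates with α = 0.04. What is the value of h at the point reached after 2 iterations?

-2.08697472

∇h = (8s - 7, 8t)
(s₁, t₁) = (0.5, 1) − 0.04·(-3, 8) = (0.62, 0.68)
(s₂, t₂) = (0.62, 0.68) − 0.04·(-2.04, 5.44) = (0.7016, 0.4624)
h(0.7016, 0.4624) = -2.08697472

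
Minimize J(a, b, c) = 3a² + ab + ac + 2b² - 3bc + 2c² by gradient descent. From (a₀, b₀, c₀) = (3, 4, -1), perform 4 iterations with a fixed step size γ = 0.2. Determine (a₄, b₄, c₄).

(-0.1728, 0.5824, 0.4544)

∇J = (6a + b + c, a + 4b - 3c, a - 3b + 4c)
(a₁, b₁, c₁) = (3, 4, -1) − 0.2·(21, 22, -13) = (-1.2, -0.4, 1.6)
(a₂, b₂, c₂) = (-1.2, -0.4, 1.6) − 0.2·(-6, -7.6, 6.4) = (0, 1.12, 0.32)
(a₃, b₃, c₃) = (0, 1.12, 0.32) − 0.2·(1.44, 3.52, -2.08) = (-0.288, 0.416, 0.736)
(a₄, b₄, c₄) = (-0.288, 0.416, 0.736) − 0.2·(-0.576, -0.832, 1.408) = (-0.1728, 0.5824, 0.4544)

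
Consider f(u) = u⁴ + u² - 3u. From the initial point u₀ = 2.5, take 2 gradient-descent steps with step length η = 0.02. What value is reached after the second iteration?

1.07987512

f′(u) = 4u³ + 2u - 3
Step 1: f′(2.5) = 64.5; u₁ = 2.5 − 0.02·64.5 = 1.21
Step 2: f′(1.21) = 6.506244; u₂ = 1.21 − 0.02·6.506244 = 1.07987512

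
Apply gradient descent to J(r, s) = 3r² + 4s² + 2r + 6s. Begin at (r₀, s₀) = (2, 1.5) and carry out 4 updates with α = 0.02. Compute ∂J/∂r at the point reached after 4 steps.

∇J = (6r + 2, 8s + 6)
Step 1: at (2, 1.5), ∇J = (14, 18) → (2, 1.5) − 0.02·(14, 18) = (1.72, 1.14)
Step 2: at (1.72, 1.14), ∇J = (12.32, 15.12) → (1.72, 1.14) − 0.02·(12.32, 15.12) = (1.4736, 0.8376)
Step 3: at (1.4736, 0.8376), ∇J = (10.8416, 12.7008) → (1.4736, 0.8376) − 0.02·(10.8416, 12.7008) = (1.256768, 0.583584)
Step 4: at (1.256768, 0.583584), ∇J = (9.540608, 10.668672) → (1.256768, 0.583584) − 0.02·(9.540608, 10.668672) = (1.06595584, 0.37021056)
∂J/∂r at (1.06595584, 0.37021056) = 8.39573504

8.39573504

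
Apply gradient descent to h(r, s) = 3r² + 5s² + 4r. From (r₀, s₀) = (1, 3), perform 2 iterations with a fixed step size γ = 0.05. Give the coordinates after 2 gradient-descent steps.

∇h = (6r + 4, 10s)
Step 1: at (1, 3), ∇h = (10, 30) → (1, 3) − 0.05·(10, 30) = (0.5, 1.5)
Step 2: at (0.5, 1.5), ∇h = (7, 15) → (0.5, 1.5) − 0.05·(7, 15) = (0.15, 0.75)

(0.15, 0.75)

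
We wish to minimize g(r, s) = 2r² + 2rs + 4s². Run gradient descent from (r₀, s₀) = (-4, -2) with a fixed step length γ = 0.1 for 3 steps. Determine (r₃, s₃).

∇g = (4r + 2s, 2r + 8s)
Step 1: at (-4, -2), ∇g = (-20, -24) → (-4, -2) − 0.1·(-20, -24) = (-2, 0.4)
Step 2: at (-2, 0.4), ∇g = (-7.2, -0.8) → (-2, 0.4) − 0.1·(-7.2, -0.8) = (-1.28, 0.48)
Step 3: at (-1.28, 0.48), ∇g = (-4.16, 1.28) → (-1.28, 0.48) − 0.1·(-4.16, 1.28) = (-0.864, 0.352)

(-0.864, 0.352)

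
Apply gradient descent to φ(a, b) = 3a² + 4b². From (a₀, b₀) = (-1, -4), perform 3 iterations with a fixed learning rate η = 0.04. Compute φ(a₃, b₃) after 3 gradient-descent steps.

6.905618673664

∇φ = (6a, 8b)
Step 1: at (-1, -4), ∇φ = (-6, -32) → (-1, -4) − 0.04·(-6, -32) = (-0.76, -2.72)
Step 2: at (-0.76, -2.72), ∇φ = (-4.56, -21.76) → (-0.76, -2.72) − 0.04·(-4.56, -21.76) = (-0.5776, -1.8496)
Step 3: at (-0.5776, -1.8496), ∇φ = (-3.4656, -14.7968) → (-0.5776, -1.8496) − 0.04·(-3.4656, -14.7968) = (-0.438976, -1.257728)
φ(-0.438976, -1.257728) = 6.905618673664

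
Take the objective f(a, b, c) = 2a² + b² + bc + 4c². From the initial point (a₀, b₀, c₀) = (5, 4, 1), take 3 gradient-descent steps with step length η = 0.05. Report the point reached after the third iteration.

∇f = (4a, 2b + c, b + 8c)
(a₁, b₁, c₁) = (5, 4, 1) − 0.05·(20, 9, 12) = (4, 3.55, 0.4)
(a₂, b₂, c₂) = (4, 3.55, 0.4) − 0.05·(16, 7.5, 6.75) = (3.2, 3.175, 0.0625)
(a₃, b₃, c₃) = (3.2, 3.175, 0.0625) − 0.05·(12.8, 6.4125, 3.675) = (2.56, 2.854375, -0.12125)

(2.56, 2.854375, -0.12125)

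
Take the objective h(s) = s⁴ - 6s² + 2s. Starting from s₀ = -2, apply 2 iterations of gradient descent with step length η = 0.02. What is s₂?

h′(s) = 4s³ - 12s + 2
s₁ = -2 − 0.02·(-6) = -1.88
s₂ = -1.88 − 0.02·(-2.018688) = -1.83962624

-1.83962624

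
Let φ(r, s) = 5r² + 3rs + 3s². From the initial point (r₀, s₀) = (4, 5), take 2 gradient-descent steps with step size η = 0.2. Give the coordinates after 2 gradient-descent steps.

(9.04, 4.88)

∇φ = (10r + 3s, 3r + 6s)
Step 1: at (4, 5), ∇φ = (55, 42) → (4, 5) − 0.2·(55, 42) = (-7, -3.4)
Step 2: at (-7, -3.4), ∇φ = (-80.2, -41.4) → (-7, -3.4) − 0.2·(-80.2, -41.4) = (9.04, 4.88)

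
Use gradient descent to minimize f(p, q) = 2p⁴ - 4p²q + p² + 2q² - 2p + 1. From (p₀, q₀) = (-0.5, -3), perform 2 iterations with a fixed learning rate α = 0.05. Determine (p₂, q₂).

(0.0772, -1.862)

∇f = (8p³ - 8pq + 2p - 2, -4p² + 4q)
(p₁, q₁) = (-0.5, -3) − 0.05·(-16, -13) = (0.3, -2.35)
(p₂, q₂) = (0.3, -2.35) − 0.05·(4.456, -9.76) = (0.0772, -1.862)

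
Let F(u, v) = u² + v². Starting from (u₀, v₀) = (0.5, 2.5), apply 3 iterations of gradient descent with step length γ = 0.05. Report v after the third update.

∇F = (2u, 2v)
Step 1: at (0.5, 2.5), ∇F = (1, 5) → (0.5, 2.5) − 0.05·(1, 5) = (0.45, 2.25)
Step 2: at (0.45, 2.25), ∇F = (0.9, 4.5) → (0.45, 2.25) − 0.05·(0.9, 4.5) = (0.405, 2.025)
Step 3: at (0.405, 2.025), ∇F = (0.81, 4.05) → (0.405, 2.025) − 0.05·(0.81, 4.05) = (0.3645, 1.8225)
v = 1.8225

1.8225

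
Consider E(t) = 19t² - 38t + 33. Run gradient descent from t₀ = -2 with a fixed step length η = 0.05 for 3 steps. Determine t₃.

3.187

E′(t) = 38t - 38
Step 1: E′(-2) = -114; t₁ = -2 − 0.05·(-114) = 3.7
Step 2: E′(3.7) = 102.6; t₂ = 3.7 − 0.05·102.6 = -1.43
Step 3: E′(-1.43) = -92.34; t₃ = -1.43 − 0.05·(-92.34) = 3.187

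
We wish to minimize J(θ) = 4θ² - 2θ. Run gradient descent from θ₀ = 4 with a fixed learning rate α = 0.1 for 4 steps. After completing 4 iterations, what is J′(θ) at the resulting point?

0.048

J′(θ) = 8θ - 2
Step 1: J′(4) = 30; θ₁ = 4 − 0.1·30 = 1
Step 2: J′(1) = 6; θ₂ = 1 − 0.1·6 = 0.4
Step 3: J′(0.4) = 1.2; θ₃ = 0.4 − 0.1·1.2 = 0.28
Step 4: J′(0.28) = 0.24; θ₄ = 0.28 − 0.1·0.24 = 0.256
J′(θ) at (0.256) = 0.048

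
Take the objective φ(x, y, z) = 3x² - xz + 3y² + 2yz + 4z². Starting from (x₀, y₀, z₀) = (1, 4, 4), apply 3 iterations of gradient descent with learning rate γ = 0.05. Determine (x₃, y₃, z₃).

∇φ = (6x - z, 6y + 2z, -x + 2y + 8z)
Step 1: at (1, 4, 4), ∇φ = (2, 32, 39) → (1, 4, 4) − 0.05·(2, 32, 39) = (0.9, 2.4, 2.05)
Step 2: at (0.9, 2.4, 2.05), ∇φ = (3.35, 18.5, 20.3) → (0.9, 2.4, 2.05) − 0.05·(3.35, 18.5, 20.3) = (0.7325, 1.475, 1.035)
Step 3: at (0.7325, 1.475, 1.035), ∇φ = (3.36, 10.92, 10.4975) → (0.7325, 1.475, 1.035) − 0.05·(3.36, 10.92, 10.4975) = (0.5645, 0.929, 0.510125)

(0.5645, 0.929, 0.510125)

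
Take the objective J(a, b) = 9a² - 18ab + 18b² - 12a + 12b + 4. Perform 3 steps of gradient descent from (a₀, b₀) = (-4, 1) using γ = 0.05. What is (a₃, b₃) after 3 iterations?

(4.172, -7.523)

∇J = (18a - 18b - 12, -18a + 36b + 12)
Step 1: at (-4, 1), ∇J = (-102, 120) → (-4, 1) − 0.05·(-102, 120) = (1.1, -5)
Step 2: at (1.1, -5), ∇J = (97.8, -187.8) → (1.1, -5) − 0.05·(97.8, -187.8) = (-3.79, 4.39)
Step 3: at (-3.79, 4.39), ∇J = (-159.24, 238.26) → (-3.79, 4.39) − 0.05·(-159.24, 238.26) = (4.172, -7.523)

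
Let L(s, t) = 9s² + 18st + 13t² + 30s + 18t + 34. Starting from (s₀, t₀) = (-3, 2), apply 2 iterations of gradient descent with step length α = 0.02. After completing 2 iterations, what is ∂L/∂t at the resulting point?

∇L = (18s + 18t + 30, 18s + 26t + 18)
(s₁, t₁) = (-3, 2) − 0.02·(12, 16) = (-3.24, 1.68)
(s₂, t₂) = (-3.24, 1.68) − 0.02·(1.92, 3.36) = (-3.2784, 1.6128)
∂L/∂t at (-3.2784, 1.6128) = 0.9216

0.9216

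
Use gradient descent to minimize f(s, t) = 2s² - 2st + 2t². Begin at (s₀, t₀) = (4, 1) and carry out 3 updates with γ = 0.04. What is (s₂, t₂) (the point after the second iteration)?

(2.9824, 1.2496)

∇f = (4s - 2t, -2s + 4t)
Step 1: at (4, 1), ∇f = (14, -4) → (4, 1) − 0.04·(14, -4) = (3.44, 1.16)
Step 2: at (3.44, 1.16), ∇f = (11.44, -2.24) → (3.44, 1.16) − 0.04·(11.44, -2.24) = (2.9824, 1.2496)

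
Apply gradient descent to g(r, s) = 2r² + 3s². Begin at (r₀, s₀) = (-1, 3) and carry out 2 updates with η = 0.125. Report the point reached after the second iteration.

(-0.25, 0.1875)

∇g = (4r, 6s)
(r₁, s₁) = (-1, 3) − 0.125·(-4, 18) = (-0.5, 0.75)
(r₂, s₂) = (-0.5, 0.75) − 0.125·(-2, 4.5) = (-0.25, 0.1875)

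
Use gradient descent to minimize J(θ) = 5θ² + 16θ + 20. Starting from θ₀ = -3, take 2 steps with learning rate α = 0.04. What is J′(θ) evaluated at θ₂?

J′(θ) = 10θ + 16
Step 1: J′(-3) = -14; θ₁ = -3 − 0.04·(-14) = -2.44
Step 2: J′(-2.44) = -8.4; θ₂ = -2.44 − 0.04·(-8.4) = -2.104
J′(θ) at (-2.104) = -5.04

-5.04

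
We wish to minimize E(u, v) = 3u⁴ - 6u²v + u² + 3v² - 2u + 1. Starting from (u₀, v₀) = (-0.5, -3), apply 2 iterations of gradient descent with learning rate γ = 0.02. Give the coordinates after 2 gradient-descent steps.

(0.02335, -2.2965)

∇E = (12u³ - 12uv + 2u - 2, -6u² + 6v)
Step 1: at (-0.5, -3), ∇E = (-22.5, -19.5) → (-0.5, -3) − 0.02·(-22.5, -19.5) = (-0.05, -2.61)
Step 2: at (-0.05, -2.61), ∇E = (-3.6675, -15.675) → (-0.05, -2.61) − 0.02·(-3.6675, -15.675) = (0.02335, -2.2965)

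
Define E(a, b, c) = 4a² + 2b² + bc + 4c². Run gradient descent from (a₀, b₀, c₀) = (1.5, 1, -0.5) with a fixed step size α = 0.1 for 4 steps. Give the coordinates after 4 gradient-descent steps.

∇E = (8a, 4b + c, b + 8c)
Step 1: at (1.5, 1, -0.5), ∇E = (12, 3.5, -3) → (1.5, 1, -0.5) − 0.1·(12, 3.5, -3) = (0.3, 0.65, -0.2)
Step 2: at (0.3, 0.65, -0.2), ∇E = (2.4, 2.4, -0.95) → (0.3, 0.65, -0.2) − 0.1·(2.4, 2.4, -0.95) = (0.06, 0.41, -0.105)
Step 3: at (0.06, 0.41, -0.105), ∇E = (0.48, 1.535, -0.43) → (0.06, 0.41, -0.105) − 0.1·(0.48, 1.535, -0.43) = (0.012, 0.2565, -0.062)
Step 4: at (0.012, 0.2565, -0.062), ∇E = (0.096, 0.964, -0.2395) → (0.012, 0.2565, -0.062) − 0.1·(0.096, 0.964, -0.2395) = (0.0024, 0.1601, -0.03805)

(0.0024, 0.1601, -0.03805)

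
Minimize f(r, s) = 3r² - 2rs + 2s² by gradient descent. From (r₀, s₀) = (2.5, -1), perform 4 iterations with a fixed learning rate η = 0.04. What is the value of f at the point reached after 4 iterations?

1.770356349952

∇f = (6r - 2s, -2r + 4s)
Step 1: at (2.5, -1), ∇f = (17, -9) → (2.5, -1) − 0.04·(17, -9) = (1.82, -0.64)
Step 2: at (1.82, -0.64), ∇f = (12.2, -6.2) → (1.82, -0.64) − 0.04·(12.2, -6.2) = (1.332, -0.392)
Step 3: at (1.332, -0.392), ∇f = (8.776, -4.232) → (1.332, -0.392) − 0.04·(8.776, -4.232) = (0.98096, -0.22272)
Step 4: at (0.98096, -0.22272), ∇f = (6.3312, -2.8528) → (0.98096, -0.22272) − 0.04·(6.3312, -2.8528) = (0.727712, -0.108608)
f(0.727712, -0.108608) = 1.770356349952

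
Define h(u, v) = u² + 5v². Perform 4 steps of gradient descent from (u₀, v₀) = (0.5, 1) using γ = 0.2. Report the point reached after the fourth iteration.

∇h = (2u, 10v)
(u₁, v₁) = (0.5, 1) − 0.2·(1, 10) = (0.3, -1)
(u₂, v₂) = (0.3, -1) − 0.2·(0.6, -10) = (0.18, 1)
(u₃, v₃) = (0.18, 1) − 0.2·(0.36, 10) = (0.108, -1)
(u₄, v₄) = (0.108, -1) − 0.2·(0.216, -10) = (0.0648, 1)

(0.0648, 1)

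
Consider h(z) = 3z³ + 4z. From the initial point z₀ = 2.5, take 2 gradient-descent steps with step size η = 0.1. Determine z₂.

h′(z) = 9z² + 4
z₁ = 2.5 − 0.1·60.25 = -3.525
z₂ = -3.525 − 0.1·115.830625 = -15.1080625

-15.1080625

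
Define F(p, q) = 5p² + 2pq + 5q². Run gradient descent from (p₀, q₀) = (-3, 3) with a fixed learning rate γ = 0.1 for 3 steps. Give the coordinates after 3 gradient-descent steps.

(-0.024, 0.024)

∇F = (10p + 2q, 2p + 10q)
Step 1: at (-3, 3), ∇F = (-24, 24) → (-3, 3) − 0.1·(-24, 24) = (-0.6, 0.6)
Step 2: at (-0.6, 0.6), ∇F = (-4.8, 4.8) → (-0.6, 0.6) − 0.1·(-4.8, 4.8) = (-0.12, 0.12)
Step 3: at (-0.12, 0.12), ∇F = (-0.96, 0.96) → (-0.12, 0.12) − 0.1·(-0.96, 0.96) = (-0.024, 0.024)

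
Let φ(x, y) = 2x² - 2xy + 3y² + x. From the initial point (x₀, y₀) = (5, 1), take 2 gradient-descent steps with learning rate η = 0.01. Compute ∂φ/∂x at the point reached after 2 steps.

∇φ = (4x - 2y + 1, -2x + 6y)
Step 1: at (5, 1), ∇φ = (19, -4) → (5, 1) − 0.01·(19, -4) = (4.81, 1.04)
Step 2: at (4.81, 1.04), ∇φ = (18.16, -3.38) → (4.81, 1.04) − 0.01·(18.16, -3.38) = (4.6284, 1.0738)
∂φ/∂x at (4.6284, 1.0738) = 17.366

17.366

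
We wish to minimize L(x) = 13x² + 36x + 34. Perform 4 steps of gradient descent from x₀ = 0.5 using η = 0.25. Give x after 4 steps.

L′(x) = 26x + 36
Step 1: L′(0.5) = 49; x₁ = 0.5 − 0.25·49 = -11.75
Step 2: L′(-11.75) = -269.5; x₂ = -11.75 − 0.25·(-269.5) = 55.625
Step 3: L′(55.625) = 1482.25; x₃ = 55.625 − 0.25·1482.25 = -314.9375
Step 4: L′(-314.9375) = -8152.375; x₄ = -314.9375 − 0.25·(-8152.375) = 1723.15625

1723.15625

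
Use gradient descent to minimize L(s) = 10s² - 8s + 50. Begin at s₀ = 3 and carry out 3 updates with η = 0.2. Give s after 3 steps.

-69.8

L′(s) = 20s - 8
s₁ = 3 − 0.2·52 = -7.4
s₂ = -7.4 − 0.2·(-156) = 23.8
s₃ = 23.8 − 0.2·468 = -69.8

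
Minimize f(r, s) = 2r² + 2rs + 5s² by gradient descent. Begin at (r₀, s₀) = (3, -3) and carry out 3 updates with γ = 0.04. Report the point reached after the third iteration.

(2.200128, -1.065408)

∇f = (4r + 2s, 2r + 10s)
Step 1: at (3, -3), ∇f = (6, -24) → (3, -3) − 0.04·(6, -24) = (2.76, -2.04)
Step 2: at (2.76, -2.04), ∇f = (6.96, -14.88) → (2.76, -2.04) − 0.04·(6.96, -14.88) = (2.4816, -1.4448)
Step 3: at (2.4816, -1.4448), ∇f = (7.0368, -9.4848) → (2.4816, -1.4448) − 0.04·(7.0368, -9.4848) = (2.200128, -1.065408)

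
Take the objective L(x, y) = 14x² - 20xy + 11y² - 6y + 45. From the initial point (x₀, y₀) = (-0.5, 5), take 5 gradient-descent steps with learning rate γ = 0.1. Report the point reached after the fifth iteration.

∇L = (28x - 20y, -20x + 22y - 6)
(x₁, y₁) = (-0.5, 5) − 0.1·(-114, 114) = (10.9, -6.4)
(x₂, y₂) = (10.9, -6.4) − 0.1·(433.2, -364.8) = (-32.42, 30.08)
(x₃, y₃) = (-32.42, 30.08) − 0.1·(-1509.36, 1304.16) = (118.516, -100.336)
(x₄, y₄) = (118.516, -100.336) − 0.1·(5325.168, -4583.712) = (-414.0008, 358.0352)
(x₅, y₅) = (-414.0008, 358.0352) − 0.1·(-18752.7264, 16150.7904) = (1461.27184, -1257.04384)

(1461.27184, -1257.04384)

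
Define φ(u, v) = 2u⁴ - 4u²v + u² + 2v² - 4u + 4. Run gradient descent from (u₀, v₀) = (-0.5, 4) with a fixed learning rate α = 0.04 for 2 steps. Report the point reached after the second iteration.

∇φ = (8u³ - 8uv + 2u - 4, -4u² + 4v)
Step 1: at (-0.5, 4), ∇φ = (10, 15) → (-0.5, 4) − 0.04·(10, 15) = (-0.9, 3.4)
Step 2: at (-0.9, 3.4), ∇φ = (12.848, 10.36) → (-0.9, 3.4) − 0.04·(12.848, 10.36) = (-1.41392, 2.9856)

(-1.41392, 2.9856)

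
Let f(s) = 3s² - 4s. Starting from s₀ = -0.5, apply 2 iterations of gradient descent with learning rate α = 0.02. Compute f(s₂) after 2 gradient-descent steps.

f′(s) = 6s - 4
s₁ = -0.5 − 0.02·(-7) = -0.36
s₂ = -0.36 − 0.02·(-6.16) = -0.2368
f(-0.2368) = 1.11542272

1.11542272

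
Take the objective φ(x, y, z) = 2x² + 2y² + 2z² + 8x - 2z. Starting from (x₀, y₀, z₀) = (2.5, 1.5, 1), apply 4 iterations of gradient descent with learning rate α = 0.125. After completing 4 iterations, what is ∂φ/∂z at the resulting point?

∇φ = (4x + 8, 4y, 4z - 2)
Step 1: at (2.5, 1.5, 1), ∇φ = (18, 6, 2) → (2.5, 1.5, 1) − 0.125·(18, 6, 2) = (0.25, 0.75, 0.75)
Step 2: at (0.25, 0.75, 0.75), ∇φ = (9, 3, 1) → (0.25, 0.75, 0.75) − 0.125·(9, 3, 1) = (-0.875, 0.375, 0.625)
Step 3: at (-0.875, 0.375, 0.625), ∇φ = (4.5, 1.5, 0.5) → (-0.875, 0.375, 0.625) − 0.125·(4.5, 1.5, 0.5) = (-1.4375, 0.1875, 0.5625)
Step 4: at (-1.4375, 0.1875, 0.5625), ∇φ = (2.25, 0.75, 0.25) → (-1.4375, 0.1875, 0.5625) − 0.125·(2.25, 0.75, 0.25) = (-1.71875, 0.09375, 0.53125)
∂φ/∂z at (-1.71875, 0.09375, 0.53125) = 0.125

0.125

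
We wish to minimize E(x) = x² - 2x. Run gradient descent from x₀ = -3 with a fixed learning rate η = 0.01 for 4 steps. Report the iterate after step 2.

E′(x) = 2x - 2
Step 1: E′(-3) = -8; x₁ = -3 − 0.01·(-8) = -2.92
Step 2: E′(-2.92) = -7.84; x₂ = -2.92 − 0.01·(-7.84) = -2.8416

-2.8416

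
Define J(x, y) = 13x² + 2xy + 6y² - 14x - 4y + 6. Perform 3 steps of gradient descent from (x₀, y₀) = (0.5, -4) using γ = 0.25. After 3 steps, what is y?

44.75

∇J = (26x + 2y - 14, 2x + 12y - 4)
(x₁, y₁) = (0.5, -4) − 0.25·(-9, -51) = (2.75, 8.75)
(x₂, y₂) = (2.75, 8.75) − 0.25·(75, 106.5) = (-16, -17.875)
(x₃, y₃) = (-16, -17.875) − 0.25·(-465.75, -250.5) = (100.4375, 44.75)
y = 44.75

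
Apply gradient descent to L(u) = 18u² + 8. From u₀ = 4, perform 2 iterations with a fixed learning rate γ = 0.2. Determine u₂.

L′(u) = 36u
Step 1: L′(4) = 144; u₁ = 4 − 0.2·144 = -24.8
Step 2: L′(-24.8) = -892.8; u₂ = -24.8 − 0.2·(-892.8) = 153.76

153.76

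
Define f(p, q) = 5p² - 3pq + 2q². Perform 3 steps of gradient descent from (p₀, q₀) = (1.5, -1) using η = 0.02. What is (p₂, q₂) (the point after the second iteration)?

∇f = (10p - 3q, -3p + 4q)
Step 1: at (1.5, -1), ∇f = (18, -8.5) → (1.5, -1) − 0.02·(18, -8.5) = (1.14, -0.83)
Step 2: at (1.14, -0.83), ∇f = (13.89, -6.74) → (1.14, -0.83) − 0.02·(13.89, -6.74) = (0.8622, -0.6952)

(0.8622, -0.6952)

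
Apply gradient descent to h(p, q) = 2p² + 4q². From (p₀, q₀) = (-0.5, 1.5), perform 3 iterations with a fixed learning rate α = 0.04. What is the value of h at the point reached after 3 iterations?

1.065456359424

∇h = (4p, 8q)
(p₁, q₁) = (-0.5, 1.5) − 0.04·(-2, 12) = (-0.42, 1.02)
(p₂, q₂) = (-0.42, 1.02) − 0.04·(-1.68, 8.16) = (-0.3528, 0.6936)
(p₃, q₃) = (-0.3528, 0.6936) − 0.04·(-1.4112, 5.5488) = (-0.296352, 0.471648)
h(-0.296352, 0.471648) = 1.065456359424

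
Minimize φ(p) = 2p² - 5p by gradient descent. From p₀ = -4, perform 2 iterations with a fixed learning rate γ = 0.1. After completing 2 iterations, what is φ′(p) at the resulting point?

-7.56

φ′(p) = 4p - 5
p₁ = -4 − 0.1·(-21) = -1.9
p₂ = -1.9 − 0.1·(-12.6) = -0.64
φ′(p) at (-0.64) = -7.56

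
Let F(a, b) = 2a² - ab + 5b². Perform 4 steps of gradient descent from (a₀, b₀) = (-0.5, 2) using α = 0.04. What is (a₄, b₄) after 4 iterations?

∇F = (4a - b, -a + 10b)
Step 1: at (-0.5, 2), ∇F = (-4, 20.5) → (-0.5, 2) − 0.04·(-4, 20.5) = (-0.34, 1.18)
Step 2: at (-0.34, 1.18), ∇F = (-2.54, 12.14) → (-0.34, 1.18) − 0.04·(-2.54, 12.14) = (-0.2384, 0.6944)
Step 3: at (-0.2384, 0.6944), ∇F = (-1.648, 7.1824) → (-0.2384, 0.6944) − 0.04·(-1.648, 7.1824) = (-0.17248, 0.407104)
Step 4: at (-0.17248, 0.407104), ∇F = (-1.097024, 4.24352) → (-0.17248, 0.407104) − 0.04·(-1.097024, 4.24352) = (-0.12859904, 0.2373632)

(-0.12859904, 0.2373632)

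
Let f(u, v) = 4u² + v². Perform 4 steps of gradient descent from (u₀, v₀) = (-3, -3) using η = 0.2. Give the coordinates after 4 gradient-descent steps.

∇f = (8u, 2v)
(u₁, v₁) = (-3, -3) − 0.2·(-24, -6) = (1.8, -1.8)
(u₂, v₂) = (1.8, -1.8) − 0.2·(14.4, -3.6) = (-1.08, -1.08)
(u₃, v₃) = (-1.08, -1.08) − 0.2·(-8.64, -2.16) = (0.648, -0.648)
(u₄, v₄) = (0.648, -0.648) − 0.2·(5.184, -1.296) = (-0.3888, -0.3888)

(-0.3888, -0.3888)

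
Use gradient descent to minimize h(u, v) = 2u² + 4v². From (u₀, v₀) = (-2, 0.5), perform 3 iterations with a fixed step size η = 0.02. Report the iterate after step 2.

(-1.6928, 0.3528)

∇h = (4u, 8v)
(u₁, v₁) = (-2, 0.5) − 0.02·(-8, 4) = (-1.84, 0.42)
(u₂, v₂) = (-1.84, 0.42) − 0.02·(-7.36, 3.36) = (-1.6928, 0.3528)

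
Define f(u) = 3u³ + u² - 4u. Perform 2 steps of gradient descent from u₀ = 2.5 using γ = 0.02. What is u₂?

f′(u) = 9u² + 2u - 4
Step 1: f′(2.5) = 57.25; u₁ = 2.5 − 0.02·57.25 = 1.355
Step 2: f′(1.355) = 15.234225; u₂ = 1.355 − 0.02·15.234225 = 1.0503155

1.0503155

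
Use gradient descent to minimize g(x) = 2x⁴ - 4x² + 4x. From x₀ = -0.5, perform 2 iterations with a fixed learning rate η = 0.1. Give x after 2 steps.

-1.1776

g′(x) = 8x³ - 8x + 4
x₁ = -0.5 − 0.1·7 = -1.2
x₂ = -1.2 − 0.1·(-0.224) = -1.1776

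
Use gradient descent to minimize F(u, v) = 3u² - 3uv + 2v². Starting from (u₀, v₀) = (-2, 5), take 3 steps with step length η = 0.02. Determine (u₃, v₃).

∇F = (6u - 3v, -3u + 4v)
(u₁, v₁) = (-2, 5) − 0.02·(-27, 26) = (-1.46, 4.48)
(u₂, v₂) = (-1.46, 4.48) − 0.02·(-22.2, 22.3) = (-1.016, 4.034)
(u₃, v₃) = (-1.016, 4.034) − 0.02·(-18.198, 19.184) = (-0.65204, 3.65032)

(-0.65204, 3.65032)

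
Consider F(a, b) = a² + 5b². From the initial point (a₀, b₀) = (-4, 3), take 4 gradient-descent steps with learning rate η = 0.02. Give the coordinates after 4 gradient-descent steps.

(-3.39738624, 1.2288)

∇F = (2a, 10b)
(a₁, b₁) = (-4, 3) − 0.02·(-8, 30) = (-3.84, 2.4)
(a₂, b₂) = (-3.84, 2.4) − 0.02·(-7.68, 24) = (-3.6864, 1.92)
(a₃, b₃) = (-3.6864, 1.92) − 0.02·(-7.3728, 19.2) = (-3.538944, 1.536)
(a₄, b₄) = (-3.538944, 1.536) − 0.02·(-7.077888, 15.36) = (-3.39738624, 1.2288)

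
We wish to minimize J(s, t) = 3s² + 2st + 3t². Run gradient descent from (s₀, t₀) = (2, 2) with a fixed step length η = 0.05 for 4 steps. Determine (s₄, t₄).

(0.2592, 0.2592)

∇J = (6s + 2t, 2s + 6t)
(s₁, t₁) = (2, 2) − 0.05·(16, 16) = (1.2, 1.2)
(s₂, t₂) = (1.2, 1.2) − 0.05·(9.6, 9.6) = (0.72, 0.72)
(s₃, t₃) = (0.72, 0.72) − 0.05·(5.76, 5.76) = (0.432, 0.432)
(s₄, t₄) = (0.432, 0.432) − 0.05·(3.456, 3.456) = (0.2592, 0.2592)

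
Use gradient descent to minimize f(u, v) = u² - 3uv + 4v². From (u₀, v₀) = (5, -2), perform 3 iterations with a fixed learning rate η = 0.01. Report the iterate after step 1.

∇f = (2u - 3v, -3u + 8v)
Step 1: at (5, -2), ∇f = (16, -31) → (5, -2) − 0.01·(16, -31) = (4.84, -1.69)

(4.84, -1.69)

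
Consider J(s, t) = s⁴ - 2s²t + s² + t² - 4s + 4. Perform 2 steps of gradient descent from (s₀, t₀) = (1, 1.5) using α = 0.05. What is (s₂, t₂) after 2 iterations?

∇J = (4s³ - 4st + 2s - 4, -2s² + 2t)
Step 1: at (1, 1.5), ∇J = (-4, 1) → (1, 1.5) − 0.05·(-4, 1) = (1.2, 1.45)
Step 2: at (1.2, 1.45), ∇J = (-1.648, 0.02) → (1.2, 1.45) − 0.05·(-1.648, 0.02) = (1.2824, 1.449)

(1.2824, 1.449)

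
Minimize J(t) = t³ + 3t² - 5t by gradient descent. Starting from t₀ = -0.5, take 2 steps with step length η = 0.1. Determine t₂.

0.5748125

J′(t) = 3t² + 6t - 5
t₁ = -0.5 − 0.1·(-7.25) = 0.225
t₂ = 0.225 − 0.1·(-3.498125) = 0.5748125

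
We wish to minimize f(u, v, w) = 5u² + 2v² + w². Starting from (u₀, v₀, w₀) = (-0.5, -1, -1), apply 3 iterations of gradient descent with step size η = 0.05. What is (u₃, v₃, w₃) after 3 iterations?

∇f = (10u, 4v, 2w)
(u₁, v₁, w₁) = (-0.5, -1, -1) − 0.05·(-5, -4, -2) = (-0.25, -0.8, -0.9)
(u₂, v₂, w₂) = (-0.25, -0.8, -0.9) − 0.05·(-2.5, -3.2, -1.8) = (-0.125, -0.64, -0.81)
(u₃, v₃, w₃) = (-0.125, -0.64, -0.81) − 0.05·(-1.25, -2.56, -1.62) = (-0.0625, -0.512, -0.729)

(-0.0625, -0.512, -0.729)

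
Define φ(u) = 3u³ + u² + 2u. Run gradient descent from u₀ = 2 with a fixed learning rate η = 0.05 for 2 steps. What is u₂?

-0.1945

φ′(u) = 9u² + 2u + 2
Step 1: φ′(2) = 42; u₁ = 2 − 0.05·42 = -0.1
Step 2: φ′(-0.1) = 1.89; u₂ = -0.1 − 0.05·1.89 = -0.1945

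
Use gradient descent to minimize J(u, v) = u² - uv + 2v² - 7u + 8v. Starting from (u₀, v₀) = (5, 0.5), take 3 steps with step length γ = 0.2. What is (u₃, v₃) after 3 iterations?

(3.64, -0.96)

∇J = (2u - v - 7, -u + 4v + 8)
(u₁, v₁) = (5, 0.5) − 0.2·(2.5, 5) = (4.5, -0.5)
(u₂, v₂) = (4.5, -0.5) − 0.2·(2.5, 1.5) = (4, -0.8)
(u₃, v₃) = (4, -0.8) − 0.2·(1.8, 0.8) = (3.64, -0.96)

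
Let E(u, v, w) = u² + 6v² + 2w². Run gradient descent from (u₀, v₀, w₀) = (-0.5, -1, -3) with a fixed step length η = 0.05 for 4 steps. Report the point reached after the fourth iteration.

∇E = (2u, 12v, 4w)
Step 1: at (-0.5, -1, -3), ∇E = (-1, -12, -12) → (-0.5, -1, -3) − 0.05·(-1, -12, -12) = (-0.45, -0.4, -2.4)
Step 2: at (-0.45, -0.4, -2.4), ∇E = (-0.9, -4.8, -9.6) → (-0.45, -0.4, -2.4) − 0.05·(-0.9, -4.8, -9.6) = (-0.405, -0.16, -1.92)
Step 3: at (-0.405, -0.16, -1.92), ∇E = (-0.81, -1.92, -7.68) → (-0.405, -0.16, -1.92) − 0.05·(-0.81, -1.92, -7.68) = (-0.3645, -0.064, -1.536)
Step 4: at (-0.3645, -0.064, -1.536), ∇E = (-0.729, -0.768, -6.144) → (-0.3645, -0.064, -1.536) − 0.05·(-0.729, -0.768, -6.144) = (-0.32805, -0.0256, -1.2288)

(-0.32805, -0.0256, -1.2288)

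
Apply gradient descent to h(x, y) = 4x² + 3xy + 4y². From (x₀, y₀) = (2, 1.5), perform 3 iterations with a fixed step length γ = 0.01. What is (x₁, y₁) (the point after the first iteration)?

∇h = (8x + 3y, 3x + 8y)
Step 1: at (2, 1.5), ∇h = (20.5, 18) → (2, 1.5) − 0.01·(20.5, 18) = (1.795, 1.32)

(1.795, 1.32)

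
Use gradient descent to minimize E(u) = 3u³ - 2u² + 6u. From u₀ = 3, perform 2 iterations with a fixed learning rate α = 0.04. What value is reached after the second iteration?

E′(u) = 9u² - 4u + 6
u₁ = 3 − 0.04·75 = 0
u₂ = 0 − 0.04·6 = -0.24

-0.24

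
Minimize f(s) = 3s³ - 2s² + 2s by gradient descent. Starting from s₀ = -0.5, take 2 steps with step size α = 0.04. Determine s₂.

-1.1525

f′(s) = 9s² - 4s + 2
s₁ = -0.5 − 0.04·6.25 = -0.75
s₂ = -0.75 − 0.04·10.0625 = -1.1525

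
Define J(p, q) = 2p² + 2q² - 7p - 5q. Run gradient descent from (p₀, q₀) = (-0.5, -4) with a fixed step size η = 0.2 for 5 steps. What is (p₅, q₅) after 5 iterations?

(1.74928, 1.24832)

∇J = (4p - 7, 4q - 5)
(p₁, q₁) = (-0.5, -4) − 0.2·(-9, -21) = (1.3, 0.2)
(p₂, q₂) = (1.3, 0.2) − 0.2·(-1.8, -4.2) = (1.66, 1.04)
(p₃, q₃) = (1.66, 1.04) − 0.2·(-0.36, -0.84) = (1.732, 1.208)
(p₄, q₄) = (1.732, 1.208) − 0.2·(-0.072, -0.168) = (1.7464, 1.2416)
(p₅, q₅) = (1.7464, 1.2416) − 0.2·(-0.0144, -0.0336) = (1.74928, 1.24832)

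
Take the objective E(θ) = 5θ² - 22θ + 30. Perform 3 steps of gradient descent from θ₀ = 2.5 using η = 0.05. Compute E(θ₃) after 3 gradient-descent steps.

5.80703125

E′(θ) = 10θ - 22
Step 1: E′(2.5) = 3; θ₁ = 2.5 − 0.05·3 = 2.35
Step 2: E′(2.35) = 1.5; θ₂ = 2.35 − 0.05·1.5 = 2.275
Step 3: E′(2.275) = 0.75; θ₃ = 2.275 − 0.05·0.75 = 2.2375
E(2.2375) = 5.80703125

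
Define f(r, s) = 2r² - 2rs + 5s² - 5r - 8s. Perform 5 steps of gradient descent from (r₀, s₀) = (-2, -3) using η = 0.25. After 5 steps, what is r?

-8.40625

∇f = (4r - 2s - 5, -2r + 10s - 8)
Step 1: at (-2, -3), ∇f = (-7, -34) → (-2, -3) − 0.25·(-7, -34) = (-0.25, 5.5)
Step 2: at (-0.25, 5.5), ∇f = (-17, 47.5) → (-0.25, 5.5) − 0.25·(-17, 47.5) = (4, -6.375)
Step 3: at (4, -6.375), ∇f = (23.75, -79.75) → (4, -6.375) − 0.25·(23.75, -79.75) = (-1.9375, 13.5625)
Step 4: at (-1.9375, 13.5625), ∇f = (-39.875, 131.5) → (-1.9375, 13.5625) − 0.25·(-39.875, 131.5) = (8.03125, -19.3125)
Step 5: at (8.03125, -19.3125), ∇f = (65.75, -217.1875) → (8.03125, -19.3125) − 0.25·(65.75, -217.1875) = (-8.40625, 34.984375)
r = -8.40625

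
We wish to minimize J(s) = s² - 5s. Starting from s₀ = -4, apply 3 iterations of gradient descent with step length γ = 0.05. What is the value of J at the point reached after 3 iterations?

J′(s) = 2s - 5
Step 1: J′(-4) = -13; s₁ = -4 − 0.05·(-13) = -3.35
Step 2: J′(-3.35) = -11.7; s₂ = -3.35 − 0.05·(-11.7) = -2.765
Step 3: J′(-2.765) = -10.53; s₃ = -2.765 − 0.05·(-10.53) = -2.2385
J(-2.2385) = 16.20338225

16.20338225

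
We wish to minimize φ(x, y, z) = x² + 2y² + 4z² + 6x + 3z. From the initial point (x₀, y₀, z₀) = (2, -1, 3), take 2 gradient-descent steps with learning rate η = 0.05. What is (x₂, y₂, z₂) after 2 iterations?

(1.05, -0.64, 0.84)

∇φ = (2x + 6, 4y, 8z + 3)
(x₁, y₁, z₁) = (2, -1, 3) − 0.05·(10, -4, 27) = (1.5, -0.8, 1.65)
(x₂, y₂, z₂) = (1.5, -0.8, 1.65) − 0.05·(9, -3.2, 16.2) = (1.05, -0.64, 0.84)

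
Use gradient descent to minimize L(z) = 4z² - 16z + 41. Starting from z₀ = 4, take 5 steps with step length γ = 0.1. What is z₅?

2.00064

L′(z) = 8z - 16
z₁ = 4 − 0.1·16 = 2.4
z₂ = 2.4 − 0.1·3.2 = 2.08
z₃ = 2.08 − 0.1·0.64 = 2.016
z₄ = 2.016 − 0.1·0.128 = 2.0032
z₅ = 2.0032 − 0.1·0.0256 = 2.00064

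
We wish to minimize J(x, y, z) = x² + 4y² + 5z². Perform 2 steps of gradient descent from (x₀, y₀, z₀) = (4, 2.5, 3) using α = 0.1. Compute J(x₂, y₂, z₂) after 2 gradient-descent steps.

∇J = (2x, 8y, 10z)
Step 1: at (4, 2.5, 3), ∇J = (8, 20, 30) → (4, 2.5, 3) − 0.1·(8, 20, 30) = (3.2, 0.5, 0)
Step 2: at (3.2, 0.5, 0), ∇J = (6.4, 4, 0) → (3.2, 0.5, 0) − 0.1·(6.4, 4, 0) = (2.56, 0.1, 0)
J(2.56, 0.1, 0) = 6.5936

6.5936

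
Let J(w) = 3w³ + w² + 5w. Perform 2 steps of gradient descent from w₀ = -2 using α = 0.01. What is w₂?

-2.878121

J′(w) = 9w² + 2w + 5
w₁ = -2 − 0.01·37 = -2.37
w₂ = -2.37 − 0.01·50.8121 = -2.878121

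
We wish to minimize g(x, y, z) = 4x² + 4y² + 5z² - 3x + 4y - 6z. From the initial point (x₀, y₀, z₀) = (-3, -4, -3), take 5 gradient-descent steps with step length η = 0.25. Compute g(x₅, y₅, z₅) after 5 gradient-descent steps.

∇g = (8x - 3, 8y + 4, 10z - 6)
Step 1: at (-3, -4, -3), ∇g = (-27, -28, -36) → (-3, -4, -3) − 0.25·(-27, -28, -36) = (3.75, 3, 6)
Step 2: at (3.75, 3, 6), ∇g = (27, 28, 54) → (3.75, 3, 6) − 0.25·(27, 28, 54) = (-3, -4, -7.5)
Step 3: at (-3, -4, -7.5), ∇g = (-27, -28, -81) → (-3, -4, -7.5) − 0.25·(-27, -28, -81) = (3.75, 3, 12.75)
Step 4: at (3.75, 3, 12.75), ∇g = (27, 28, 121.5) → (3.75, 3, 12.75) − 0.25·(27, 28, 121.5) = (-3, -4, -17.625)
Step 5: at (-3, -4, -17.625), ∇g = (-27, -28, -182.25) → (-3, -4, -17.625) − 0.25·(-27, -28, -182.25) = (3.75, 3, 27.9375)
g(3.75, 3, 27.9375) = 3827.89453125

3827.89453125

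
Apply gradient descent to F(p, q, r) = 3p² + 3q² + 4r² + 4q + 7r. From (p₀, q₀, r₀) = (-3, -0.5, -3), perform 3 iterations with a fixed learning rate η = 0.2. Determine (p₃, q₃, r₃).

(0.024, -0.668, -0.416)

∇F = (6p, 6q + 4, 8r + 7)
Step 1: at (-3, -0.5, -3), ∇F = (-18, 1, -17) → (-3, -0.5, -3) − 0.2·(-18, 1, -17) = (0.6, -0.7, 0.4)
Step 2: at (0.6, -0.7, 0.4), ∇F = (3.6, -0.2, 10.2) → (0.6, -0.7, 0.4) − 0.2·(3.6, -0.2, 10.2) = (-0.12, -0.66, -1.64)
Step 3: at (-0.12, -0.66, -1.64), ∇F = (-0.72, 0.04, -6.12) → (-0.12, -0.66, -1.64) − 0.2·(-0.72, 0.04, -6.12) = (0.024, -0.668, -0.416)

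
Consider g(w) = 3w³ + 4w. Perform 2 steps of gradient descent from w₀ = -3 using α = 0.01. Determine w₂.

-5.224025

g′(w) = 9w² + 4
Step 1: g′(-3) = 85; w₁ = -3 − 0.01·85 = -3.85
Step 2: g′(-3.85) = 137.4025; w₂ = -3.85 − 0.01·137.4025 = -5.224025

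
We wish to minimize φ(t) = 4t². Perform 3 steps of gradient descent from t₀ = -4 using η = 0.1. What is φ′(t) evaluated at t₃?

-0.256

φ′(t) = 8t
t₁ = -4 − 0.1·(-32) = -0.8
t₂ = -0.8 − 0.1·(-6.4) = -0.16
t₃ = -0.16 − 0.1·(-1.28) = -0.032
φ′(t) at (-0.032) = -0.256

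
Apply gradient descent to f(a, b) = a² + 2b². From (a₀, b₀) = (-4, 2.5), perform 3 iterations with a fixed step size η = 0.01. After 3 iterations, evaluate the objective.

∇f = (2a, 4b)
(a₁, b₁) = (-4, 2.5) − 0.01·(-8, 10) = (-3.92, 2.4)
(a₂, b₂) = (-3.92, 2.4) − 0.01·(-7.84, 9.6) = (-3.8416, 2.304)
(a₃, b₃) = (-3.8416, 2.304) − 0.01·(-7.6832, 9.216) = (-3.764768, 2.21184)
f(-3.764768, 2.21184) = 23.957950465024

23.957950465024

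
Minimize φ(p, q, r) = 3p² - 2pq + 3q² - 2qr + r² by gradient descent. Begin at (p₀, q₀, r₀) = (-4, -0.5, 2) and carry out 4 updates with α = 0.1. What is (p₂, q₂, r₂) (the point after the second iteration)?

∇φ = (6p - 2q, -2p + 6q - 2r, -2q + 2r)
(p₁, q₁, r₁) = (-4, -0.5, 2) − 0.1·(-23, 1, 5) = (-1.7, -0.6, 1.5)
(p₂, q₂, r₂) = (-1.7, -0.6, 1.5) − 0.1·(-9, -3.2, 4.2) = (-0.8, -0.28, 1.08)

(-0.8, -0.28, 1.08)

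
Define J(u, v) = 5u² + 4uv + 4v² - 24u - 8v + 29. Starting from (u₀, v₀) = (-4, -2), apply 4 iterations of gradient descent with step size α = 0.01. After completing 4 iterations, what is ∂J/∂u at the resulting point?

∇J = (10u + 4v - 24, 4u + 8v - 8)
(u₁, v₁) = (-4, -2) − 0.01·(-72, -40) = (-3.28, -1.6)
(u₂, v₂) = (-3.28, -1.6) − 0.01·(-63.2, -33.92) = (-2.648, -1.2608)
(u₃, v₃) = (-2.648, -1.2608) − 0.01·(-55.5232, -28.6784) = (-2.092768, -0.974016)
(u₄, v₄) = (-2.092768, -0.974016) − 0.01·(-48.823744, -24.1632) = (-1.60453056, -0.732384)
∂J/∂u at (-1.60453056, -0.732384) = -42.9748416

-42.9748416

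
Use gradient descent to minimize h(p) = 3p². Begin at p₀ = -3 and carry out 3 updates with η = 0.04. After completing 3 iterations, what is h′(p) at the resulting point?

h′(p) = 6p
Step 1: h′(-3) = -18; p₁ = -3 − 0.04·(-18) = -2.28
Step 2: h′(-2.28) = -13.68; p₂ = -2.28 − 0.04·(-13.68) = -1.7328
Step 3: h′(-1.7328) = -10.3968; p₃ = -1.7328 − 0.04·(-10.3968) = -1.316928
h′(p) at (-1.316928) = -7.901568

-7.901568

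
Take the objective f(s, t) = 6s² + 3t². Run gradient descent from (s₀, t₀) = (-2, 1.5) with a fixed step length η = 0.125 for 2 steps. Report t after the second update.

0.09375

∇f = (12s, 6t)
Step 1: at (-2, 1.5), ∇f = (-24, 9) → (-2, 1.5) − 0.125·(-24, 9) = (1, 0.375)
Step 2: at (1, 0.375), ∇f = (12, 2.25) → (1, 0.375) − 0.125·(12, 2.25) = (-0.5, 0.09375)
t = 0.09375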